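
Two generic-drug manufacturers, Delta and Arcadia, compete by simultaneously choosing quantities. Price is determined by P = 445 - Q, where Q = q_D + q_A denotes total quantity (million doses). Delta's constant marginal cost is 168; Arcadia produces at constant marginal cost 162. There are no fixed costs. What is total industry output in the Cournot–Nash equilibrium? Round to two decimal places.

186.67

Delta's profit: π_D = (445 - Q)q_D - (168q_D). Setting ∂π_D/∂q_D = 0: 277 - 2q_D - (q_A) = 0.
Arcadia's profit: π_A = (445 - Q)q_A - (162q_A). Setting ∂π_A/∂q_A = 0: 283 - 2q_A - (q_D) = 0.
Rearranging gives the reaction functions q_D = (277 - q_A)/2 and q_A = (283 - q_D)/2.
Solving the pair: q_D = 271/3, q_A = 289/3.
Total output Q = 271/3 + 289/3 = 560/3.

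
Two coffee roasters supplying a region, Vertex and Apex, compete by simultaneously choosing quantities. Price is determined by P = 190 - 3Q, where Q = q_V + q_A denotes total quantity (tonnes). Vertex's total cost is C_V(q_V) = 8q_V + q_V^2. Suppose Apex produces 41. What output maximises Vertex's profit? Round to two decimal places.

With the rival's output fixed at 41, Vertex's profit is π_V = (190 - 3·41 - 3q_V)q_V - (8q_V + q_V²) = (67 - 3q_V)q_V - (8q_V + q_V²).
∂π_V/∂q_V = 59 - 8q_V = 0, so q_V = 59/8.

7.38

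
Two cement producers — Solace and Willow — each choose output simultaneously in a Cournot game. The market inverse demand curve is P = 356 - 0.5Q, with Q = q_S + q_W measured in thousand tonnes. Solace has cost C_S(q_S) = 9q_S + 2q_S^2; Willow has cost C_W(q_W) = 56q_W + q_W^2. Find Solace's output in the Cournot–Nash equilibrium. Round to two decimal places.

Solace's profit: π_S = (356 - 0.5Q)q_S - (9q_S + 2q_S²). Setting ∂π_S/∂q_S = 0: 347 - 5q_S - (1/2)(q_W) = 0.
Willow's first-order condition: 300 - 3q_W - (1/2)(q_S) = 0.
So q_S = (347 - (1/2)q_W)/5 and q_W = (300 - (1/2)q_S)/3.
Substituting one into the other gives q_S = 60.4068 and q_W = 89.9322.

60.41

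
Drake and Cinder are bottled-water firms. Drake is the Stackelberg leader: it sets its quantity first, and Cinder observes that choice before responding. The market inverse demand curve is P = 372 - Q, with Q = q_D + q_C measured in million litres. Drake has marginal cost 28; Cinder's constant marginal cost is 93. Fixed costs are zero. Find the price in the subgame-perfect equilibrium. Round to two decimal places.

130.25

Solve by backward induction. Given q_D, the follower Cinder maximises π_C = (372 - q_D - q_C)q_C - 93q_C.
Follower FOC: 279 - q_D - 2q_C = 0, so q_C(q_D) = (279 - q_D)/2.
The leader anticipates this reaction. Substituting into P = 372 - Q gives P = 465/2 - (1/2)q_D, so π_D = (465/2 - (1/2)q_D)q_D - 28q_D.
Maximising: ∂π_D/∂q_D = 409/2 - q_D = 0, giving q_D = 409/2.
Then q_C = (279 - 409/2)/2 = 149/4.
Total output Q = 967/4, so price P = 372 - 967/4 = 521/4.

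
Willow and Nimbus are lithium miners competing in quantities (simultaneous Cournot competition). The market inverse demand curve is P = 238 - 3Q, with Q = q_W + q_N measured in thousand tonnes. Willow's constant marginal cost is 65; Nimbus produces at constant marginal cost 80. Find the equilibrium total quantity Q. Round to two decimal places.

Willow's profit: π_W = (238 - 3Q)q_W - (65q_W). Setting ∂π_W/∂q_W = 0: 173 - 6q_W - 3(q_N) = 0.
Nimbus's first-order condition: 158 - 6q_N - 3(q_W) = 0.
Best responses: q_W = (173 - 3q_N)/6, q_N = (158 - 3q_W)/6.
Solving the pair: q_W = 188/9, q_N = 143/9.
Total output Q = 188/9 + 143/9 = 331/9.

36.78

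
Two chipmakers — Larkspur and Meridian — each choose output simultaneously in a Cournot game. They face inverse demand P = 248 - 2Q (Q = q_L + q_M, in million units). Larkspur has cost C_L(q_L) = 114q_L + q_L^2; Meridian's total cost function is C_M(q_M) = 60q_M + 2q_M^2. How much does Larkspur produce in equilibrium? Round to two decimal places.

Larkspur's profit: π_L = (248 - 2Q)q_L - (114q_L + q_L²). Setting ∂π_L/∂q_L = 0: 134 - 6q_L - 2(q_M) = 0.
Meridian's first-order condition: 188 - 8q_M - 2(q_L) = 0.
Best responses: q_L = (134 - 2q_M)/6, q_M = (188 - 2q_L)/8.
Solving the pair: q_L = 174/11, q_M = 215/11.

15.82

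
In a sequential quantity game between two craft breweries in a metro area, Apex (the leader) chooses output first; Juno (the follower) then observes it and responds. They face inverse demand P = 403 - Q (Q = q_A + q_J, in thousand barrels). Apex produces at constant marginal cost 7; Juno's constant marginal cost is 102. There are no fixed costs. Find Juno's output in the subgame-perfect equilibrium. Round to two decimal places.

Solve by backward induction. Given q_A, the follower Juno maximises π_J = (403 - q_A - q_J)q_J - 102q_J.
Setting the follower's marginal profit to zero, 301 - q_A - 2q_J = 0, i.e. q_J = (301 - q_A)/2.
The leader anticipates this reaction. Substituting into P = 403 - Q gives P = 505/2 - (1/2)q_A, so π_A = (505/2 - (1/2)q_A)q_A - 7q_A.
The leader's first-order condition 491/2 - q_A = 0 yields q_A = 491/2.
Then q_J = (301 - 491/2)/2 = 111/4.

27.75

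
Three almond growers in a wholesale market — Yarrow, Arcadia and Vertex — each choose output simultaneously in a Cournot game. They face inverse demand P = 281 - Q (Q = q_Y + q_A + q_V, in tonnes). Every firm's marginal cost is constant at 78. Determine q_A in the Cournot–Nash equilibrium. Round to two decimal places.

Each firm earns π_i = (281 - Q)q_i - 78q_i.
First-order condition (treating rivals' output as given): 203 - 2q_i - Σ_{j≠i} q_j = 0.
By symmetry each firm produces the same amount; substituting Σ_{j≠i} q_j = 2q_i yields q_i = 203/4.

50.75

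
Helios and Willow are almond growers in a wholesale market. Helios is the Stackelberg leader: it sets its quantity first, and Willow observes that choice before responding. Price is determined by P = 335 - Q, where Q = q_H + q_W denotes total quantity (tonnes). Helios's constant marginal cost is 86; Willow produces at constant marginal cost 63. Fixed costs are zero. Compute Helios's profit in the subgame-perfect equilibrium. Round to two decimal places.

6384.50

Solve by backward induction. Given q_H, the follower Willow maximises π_W = (335 - q_H - q_W)q_W - 63q_W.
Setting the follower's marginal profit to zero, 272 - q_H - 2q_W = 0, i.e. q_W = (272 - q_H)/2.
Helios substitutes q_W(q_H) into its own profit: π_H = q_H(335 - q_H - (272 - q_H)/2) - 86q_H = (199 - (1/2)q_H)q_H - 86q_H.
The leader's first-order condition 113 - q_H = 0 yields q_H = 113.
Then q_W = (272 - 113)/2 = 159/2.
Price P = 335 - 385/2 = 285/2.
Helios's profit: (285/2 - 86)·113 = 6384.5000.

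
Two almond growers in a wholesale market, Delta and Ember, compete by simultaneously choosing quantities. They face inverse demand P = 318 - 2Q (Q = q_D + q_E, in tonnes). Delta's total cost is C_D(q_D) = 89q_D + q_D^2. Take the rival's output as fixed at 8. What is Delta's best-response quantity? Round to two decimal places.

With the rival's output fixed at 8, Delta's profit is π_D = (318 - 2·8 - 2q_D)q_D - (89q_D + q_D²) = (302 - 2q_D)q_D - (89q_D + q_D²).
∂π_D/∂q_D = 213 - 6q_D = 0, so q_D = 71/2.

35.50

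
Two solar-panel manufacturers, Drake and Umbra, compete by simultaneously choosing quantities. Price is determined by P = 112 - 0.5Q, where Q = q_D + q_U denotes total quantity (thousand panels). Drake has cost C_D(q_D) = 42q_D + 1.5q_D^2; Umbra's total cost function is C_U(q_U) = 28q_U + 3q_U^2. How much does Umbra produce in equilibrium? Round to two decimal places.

10.85

Drake's profit: π_D = (112 - 0.5Q)q_D - (42q_D + (3/2)q_D²). Setting ∂π_D/∂q_D = 0: 70 - 4q_D - (1/2)(q_U) = 0.
Umbra's profit: π_U = (112 - 0.5Q)q_U - (28q_U + 3q_U²). Setting ∂π_U/∂q_U = 0: 84 - 7q_U - (1/2)(q_D) = 0.
Best responses: q_D = (70 - (1/2)q_U)/4, q_U = (84 - (1/2)q_D)/7.
Solving the pair: q_D = 1792/111, q_U = 1204/111.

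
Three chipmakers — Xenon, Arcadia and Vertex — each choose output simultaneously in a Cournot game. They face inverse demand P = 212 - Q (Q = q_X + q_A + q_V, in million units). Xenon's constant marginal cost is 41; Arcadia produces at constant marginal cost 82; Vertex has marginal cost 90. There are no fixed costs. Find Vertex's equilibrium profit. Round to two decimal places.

264.06

Xenon's profit: π_X = (212 - Q)q_X - (41q_X). Setting ∂π_X/∂q_X = 0: 171 - 2q_X - (q_A + q_V) = 0.
Arcadia's first-order condition: 130 - 2q_A - (q_X + q_V) = 0.
Vertex's profit: π_V = (212 - Q)q_V - (90q_V). Setting ∂π_V/∂q_V = 0: 122 - 2q_V - (q_X + q_A) = 0.
Adding the 3 conditions: 423 − 2Q − 2Q = 0, i.e. Q = 423/4.
Back-substituting: q_X = (171 − 423/4) = 261/4, q_A = (130 − 423/4) = 97/4, q_V = (122 − 423/4) = 65/4.
Price P = 212 - 423/4 = 425/4.
Vertex's profit: (425/4 - 90)·(65/4) = 264.0625.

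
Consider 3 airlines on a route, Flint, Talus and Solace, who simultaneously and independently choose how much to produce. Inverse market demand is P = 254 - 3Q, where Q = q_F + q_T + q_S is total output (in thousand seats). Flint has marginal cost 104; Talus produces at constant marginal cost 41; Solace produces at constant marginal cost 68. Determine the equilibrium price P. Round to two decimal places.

Flint's profit: π_F = (254 - 3Q)q_F - (104q_F). Setting ∂π_F/∂q_F = 0: 150 - 6q_F - 3(q_T + q_S) = 0.
Talus's profit: π_T = (254 - 3Q)q_T - (41q_T). Setting ∂π_T/∂q_T = 0: 213 - 6q_T - 3(q_F + q_S) = 0.
Solace's first-order condition: 186 - 6q_S - 3(q_F + q_T) = 0.
Adding the 3 conditions: 549 − 6Q − 6Q = 0, i.e. Q = 183/4.
Back-substituting: q_F = (150 − 549/4)/3 = 17/4, q_T = (213 − 549/4)/3 = 101/4, q_S = (186 − 549/4)/3 = 65/4.
Total output Q = 183/4, so price P = 254 - 3·(183/4) = 467/4.

116.75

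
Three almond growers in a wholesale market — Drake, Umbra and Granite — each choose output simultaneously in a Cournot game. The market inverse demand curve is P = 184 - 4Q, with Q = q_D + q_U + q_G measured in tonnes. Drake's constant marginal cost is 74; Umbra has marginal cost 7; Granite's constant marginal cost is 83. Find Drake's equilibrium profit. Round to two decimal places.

Drake's profit: π_D = (184 - 4Q)q_D - (74q_D). Setting ∂π_D/∂q_D = 0: 110 - 8q_D - 4(q_U + q_G) = 0.
Umbra's first-order condition: 177 - 8q_U - 4(q_D + q_G) = 0.
Granite's first-order condition: 101 - 8q_G - 4(q_D + q_U) = 0.
Summing all 3 equations gives 388 − 16Q = 0, hence Q = 97/4.
Back-substituting: q_D = (110 − 97)/4 = 13/4, q_U = (177 − 97)/4 = 20, q_G = (101 − 97)/4 = 1.
Price P = 184 - 4·(97/4) = 87.
Drake's profit: (87 - 74)·(13/4) = 169/4.

42.25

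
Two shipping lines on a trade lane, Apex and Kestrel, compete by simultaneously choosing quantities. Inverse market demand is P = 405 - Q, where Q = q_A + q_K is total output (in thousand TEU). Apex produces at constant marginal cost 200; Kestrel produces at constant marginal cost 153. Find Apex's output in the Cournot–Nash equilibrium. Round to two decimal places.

52.67

Apex's profit: π_A = (405 - Q)q_A - (200q_A). Setting ∂π_A/∂q_A = 0: 205 - 2q_A - (q_K) = 0.
Kestrel's first-order condition: 252 - 2q_K - (q_A) = 0.
Rearranging gives the reaction functions q_A = (205 - q_K)/2 and q_K = (252 - q_A)/2.
Substituting one into the other gives q_A = 158/3 and q_K = 299/3.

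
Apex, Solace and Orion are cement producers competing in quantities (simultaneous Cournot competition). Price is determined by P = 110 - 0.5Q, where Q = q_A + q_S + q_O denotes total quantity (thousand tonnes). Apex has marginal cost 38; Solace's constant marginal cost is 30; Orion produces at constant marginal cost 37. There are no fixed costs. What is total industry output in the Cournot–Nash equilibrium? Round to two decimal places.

Apex's profit: π_A = (110 - 0.5Q)q_A - (38q_A). Setting ∂π_A/∂q_A = 0: 72 - q_A - (1/2)(q_S + q_O) = 0.
Solace's profit: π_S = (110 - 0.5Q)q_S - (30q_S). Setting ∂π_S/∂q_S = 0: 80 - q_S - (1/2)(q_A + q_O) = 0.
Orion's profit: π_O = (110 - 0.5Q)q_O - (37q_O). Setting ∂π_O/∂q_O = 0: 73 - q_O - (1/2)(q_A + q_S) = 0.
Adding the 3 first-order conditions: 225 − 2Q = 0, so Q = 225/2.
Back-substituting: q_A = (72 − 225/4)/(1/2) = 63/2, q_S = (80 − 225/4)/(1/2) = 95/2, q_O = (73 − 225/4)/(1/2) = 67/2.
Total output Q = 63/2 + 95/2 + 67/2 = 225/2.

112.50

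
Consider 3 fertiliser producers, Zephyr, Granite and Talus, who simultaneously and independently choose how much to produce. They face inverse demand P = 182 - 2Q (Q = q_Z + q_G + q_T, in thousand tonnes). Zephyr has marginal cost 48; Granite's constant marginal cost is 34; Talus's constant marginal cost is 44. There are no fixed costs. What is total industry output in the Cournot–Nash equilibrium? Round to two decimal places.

52.50

Zephyr's profit: π_Z = (182 - 2Q)q_Z - (48q_Z). Setting ∂π_Z/∂q_Z = 0: 134 - 4q_Z - 2(q_G + q_T) = 0.
Granite's profit: π_G = (182 - 2Q)q_G - (34q_G). Setting ∂π_G/∂q_G = 0: 148 - 4q_G - 2(q_Z + q_T) = 0.
Talus's first-order condition: 138 - 4q_T - 2(q_Z + q_G) = 0.
Summing all 3 equations gives 420 − 8Q = 0, hence Q = 105/2.
Back-substituting: q_Z = (134 − 105)/2 = 29/2, q_G = (148 − 105)/2 = 43/2, q_T = (138 − 105)/2 = 33/2.
Total output Q = 29/2 + 43/2 + 33/2 = 105/2.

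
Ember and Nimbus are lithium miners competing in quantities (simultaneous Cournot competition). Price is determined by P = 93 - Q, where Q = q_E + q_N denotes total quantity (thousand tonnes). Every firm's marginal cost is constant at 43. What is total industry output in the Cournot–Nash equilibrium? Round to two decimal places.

33.33

A representative firm's profit is π_i = q_i(93 - Q) - 43q_i.
Setting ∂π_i/∂q_i = 0 with rivals' quantities fixed: 50 - 2q_i - q_j = 0.
By symmetry each firm produces the same amount; substituting q_j = q_i yields q_i = 50/3.
Total output Q = 50/3 + 50/3 = 100/3.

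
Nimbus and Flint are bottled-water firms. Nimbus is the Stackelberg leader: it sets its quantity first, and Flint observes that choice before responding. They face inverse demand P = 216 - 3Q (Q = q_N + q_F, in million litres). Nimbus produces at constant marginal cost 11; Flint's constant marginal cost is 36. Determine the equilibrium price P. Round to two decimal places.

68.50

The follower Flint best-responds to any q_N: π_F = (216 - 3Q)q_F - 36q_F.
Follower FOC: 180 - 3q_N - 6q_F = 0, so q_F(q_N) = (180 - 3q_N)/6.
The leader anticipates this reaction. Substituting into P = 216 - 3Q gives P = 126 - (3/2)q_N, so π_N = (126 - (3/2)q_N)q_N - 11q_N.
The leader's first-order condition 115 - 3q_N = 0 yields q_N = 115/3.
Then q_F = (180 - 3·(115/3))/6 = 65/6.
Total output Q = 295/6, so price P = 216 - 3·(295/6) = 137/2.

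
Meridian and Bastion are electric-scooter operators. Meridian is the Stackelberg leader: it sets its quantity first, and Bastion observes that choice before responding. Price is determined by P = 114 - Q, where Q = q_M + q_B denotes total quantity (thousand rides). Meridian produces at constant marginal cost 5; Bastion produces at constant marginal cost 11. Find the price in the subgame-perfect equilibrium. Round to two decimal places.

33.75

The follower Bastion best-responds to any q_M: π_B = (114 - Q)q_B - 11q_B.
∂π_B/∂q_B = 103 - q_M - 2q_B = 0 gives the reaction function q_B = (103 - q_M)/2.
Meridian substitutes q_B(q_M) into its own profit: π_M = q_M(114 - q_M - (103 - q_M)/2) - 5q_M = (125/2 - (1/2)q_M)q_M - 5q_M.
Maximising: ∂π_M/∂q_M = 115/2 - q_M = 0, giving q_M = 115/2.
Then q_B = (103 - 115/2)/2 = 91/4.
Total output Q = 321/4, so price P = 114 - 321/4 = 135/4.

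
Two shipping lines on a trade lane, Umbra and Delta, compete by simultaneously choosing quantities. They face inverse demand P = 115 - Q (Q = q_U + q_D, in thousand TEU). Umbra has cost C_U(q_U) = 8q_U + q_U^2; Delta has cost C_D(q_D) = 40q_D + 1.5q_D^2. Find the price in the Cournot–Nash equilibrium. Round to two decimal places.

Umbra's profit: π_U = (115 - Q)q_U - (8q_U + q_U²). Setting ∂π_U/∂q_U = 0: 107 - 4q_U - (q_D) = 0.
Delta's profit: π_D = (115 - Q)q_D - (40q_D + (3/2)q_D²). Setting ∂π_D/∂q_D = 0: 75 - 5q_D - (q_U) = 0.
Best responses: q_U = (107 - q_D)/4, q_D = (75 - q_U)/5.
Substituting one into the other gives q_U = 460/19 and q_D = 193/19.
Total output Q = 653/19, so price P = 115 - 653/19 = 1532/19.

80.63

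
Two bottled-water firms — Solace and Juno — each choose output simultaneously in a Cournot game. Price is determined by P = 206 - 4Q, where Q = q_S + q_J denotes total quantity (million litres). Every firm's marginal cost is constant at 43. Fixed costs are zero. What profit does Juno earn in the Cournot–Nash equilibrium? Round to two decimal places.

Each firm earns π_i = (206 - 4Q)q_i - 43q_i.
Setting ∂π_i/∂q_i = 0 with rivals' quantities fixed: 163 - 8q_i - 4q_j = 0.
With identical firms every q_j equals q_i, so q_j = q_i and 163 = 12q_i, giving q_i = 163/12.
Price P = 206 - 4·(163/6) = 292/3.
Juno's profit: (292/3 - 43)·(163/12) = 738.0278.

738.03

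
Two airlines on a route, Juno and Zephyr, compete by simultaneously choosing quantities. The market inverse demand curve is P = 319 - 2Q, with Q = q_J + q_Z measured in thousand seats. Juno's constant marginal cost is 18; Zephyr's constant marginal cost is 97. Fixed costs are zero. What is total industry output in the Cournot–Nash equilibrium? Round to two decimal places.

Juno's profit: π_J = (319 - 2Q)q_J - (18q_J). Setting ∂π_J/∂q_J = 0: 301 - 4q_J - 2(q_Z) = 0.
Zephyr's profit: π_Z = (319 - 2Q)q_Z - (97q_Z). Setting ∂π_Z/∂q_Z = 0: 222 - 4q_Z - 2(q_J) = 0.
So q_J = (301 - 2q_Z)/4 and q_Z = (222 - 2q_J)/4.
Substituting one into the other gives q_J = 190/3 and q_Z = 143/6.
Total output Q = 190/3 + 143/6 = 523/6.

87.17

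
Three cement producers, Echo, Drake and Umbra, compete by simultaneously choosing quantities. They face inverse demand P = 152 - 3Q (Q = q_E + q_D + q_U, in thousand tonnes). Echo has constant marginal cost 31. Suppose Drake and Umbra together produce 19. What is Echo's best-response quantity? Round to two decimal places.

With rivals' combined output fixed at 19, Echo's profit is π_E = (152 - 3·19 - 3q_E)q_E - (31q_E) = (95 - 3q_E)q_E - (31q_E).
∂π_E/∂q_E = 64 - 6q_E = 0, so q_E = 32/3.

10.67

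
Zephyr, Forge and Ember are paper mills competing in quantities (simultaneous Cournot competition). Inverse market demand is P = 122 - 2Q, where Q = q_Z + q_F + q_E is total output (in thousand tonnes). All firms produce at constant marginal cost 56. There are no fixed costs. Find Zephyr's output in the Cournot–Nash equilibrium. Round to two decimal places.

Each firm earns π_i = (122 - 2Q)q_i - 56q_i.
Setting ∂π_i/∂q_i = 0 with rivals' quantities fixed: 66 - 4q_i - 2·Σ_{j≠i} q_j = 0.
With identical firms every q_j equals q_i, so Σ_{j≠i} q_j = 2q_i and 66 = 8q_i, giving q_i = 33/4.

8.25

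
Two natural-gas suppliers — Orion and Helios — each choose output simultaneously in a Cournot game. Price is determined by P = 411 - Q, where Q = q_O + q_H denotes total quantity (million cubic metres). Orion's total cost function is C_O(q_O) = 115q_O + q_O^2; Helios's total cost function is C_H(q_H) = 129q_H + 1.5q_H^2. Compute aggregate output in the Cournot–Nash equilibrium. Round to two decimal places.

106.84

Orion's profit: π_O = (411 - Q)q_O - (115q_O + q_O²). Setting ∂π_O/∂q_O = 0: 296 - 4q_O - (q_H) = 0.
Helios's profit: π_H = (411 - Q)q_H - (129q_H + (3/2)q_H²). Setting ∂π_H/∂q_H = 0: 282 - 5q_H - (q_O) = 0.
Best responses: q_O = (296 - q_H)/4, q_H = (282 - q_O)/5.
Solving the pair: q_O = 1198/19, q_H = 832/19.
Total output Q = 1198/19 + 832/19 = 106.8421.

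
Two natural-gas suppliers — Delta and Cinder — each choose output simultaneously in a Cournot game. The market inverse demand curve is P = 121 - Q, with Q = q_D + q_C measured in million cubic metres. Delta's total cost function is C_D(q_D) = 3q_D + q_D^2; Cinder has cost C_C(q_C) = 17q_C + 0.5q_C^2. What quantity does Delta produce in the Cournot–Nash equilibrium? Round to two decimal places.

Delta's profit: π_D = (121 - Q)q_D - (3q_D + q_D²). Setting ∂π_D/∂q_D = 0: 118 - 4q_D - (q_C) = 0.
Cinder's profit: π_C = (121 - Q)q_C - (17q_C + (1/2)q_C²). Setting ∂π_C/∂q_C = 0: 104 - 3q_C - (q_D) = 0.
Rearranging gives the reaction functions q_D = (118 - q_C)/4 and q_C = (104 - q_D)/3.
Solving the pair: q_D = 250/11, q_C = 298/11.

22.73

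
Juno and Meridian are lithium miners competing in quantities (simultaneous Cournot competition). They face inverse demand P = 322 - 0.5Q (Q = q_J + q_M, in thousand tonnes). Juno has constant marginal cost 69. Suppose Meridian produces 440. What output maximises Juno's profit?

33

With the rival's output fixed at 440, Juno's profit is π_J = (322 - (1/2)·440 - (1/2)q_J)q_J - (69q_J) = (102 - (1/2)q_J)q_J - (69q_J).
∂π_J/∂q_J = 33 - q_J = 0, so q_J = 33.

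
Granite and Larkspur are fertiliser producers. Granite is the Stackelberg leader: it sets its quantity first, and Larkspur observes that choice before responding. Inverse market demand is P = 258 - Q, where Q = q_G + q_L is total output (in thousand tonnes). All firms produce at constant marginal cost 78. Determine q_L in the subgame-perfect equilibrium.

The follower Larkspur best-responds to any q_G: π_L = (258 - Q)q_L - 78q_L.
Setting the follower's marginal profit to zero, 180 - q_G - 2q_L = 0, i.e. q_L = (180 - q_G)/2.
The leader anticipates this reaction. Substituting into P = 258 - Q gives P = 168 - (1/2)q_G, so π_G = (168 - (1/2)q_G)q_G - 78q_G.
Maximising: ∂π_G/∂q_G = 90 - q_G = 0, giving q_G = 90.
Then q_L = (180 - 90)/2 = 45.

45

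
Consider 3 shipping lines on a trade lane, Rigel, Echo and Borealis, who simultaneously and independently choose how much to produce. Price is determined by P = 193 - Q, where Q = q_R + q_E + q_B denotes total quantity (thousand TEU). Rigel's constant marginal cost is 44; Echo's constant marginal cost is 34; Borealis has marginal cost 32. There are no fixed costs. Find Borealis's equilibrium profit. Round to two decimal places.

Rigel's profit: π_R = (193 - Q)q_R - (44q_R). Setting ∂π_R/∂q_R = 0: 149 - 2q_R - (q_E + q_B) = 0.
Echo's profit: π_E = (193 - Q)q_E - (34q_E). Setting ∂π_E/∂q_E = 0: 159 - 2q_E - (q_R + q_B) = 0.
Borealis's first-order condition: 161 - 2q_B - (q_R + q_E) = 0.
Summing all 3 equations gives 469 − 4Q = 0, hence Q = 469/4.
Back-substituting: q_R = (149 − 469/4) = 127/4, q_E = (159 − 469/4) = 167/4, q_B = (161 − 469/4) = 175/4.
Price P = 193 - 469/4 = 303/4.
Borealis's profit: (303/4 - 32)·(175/4) = 1914.0625.

1914.06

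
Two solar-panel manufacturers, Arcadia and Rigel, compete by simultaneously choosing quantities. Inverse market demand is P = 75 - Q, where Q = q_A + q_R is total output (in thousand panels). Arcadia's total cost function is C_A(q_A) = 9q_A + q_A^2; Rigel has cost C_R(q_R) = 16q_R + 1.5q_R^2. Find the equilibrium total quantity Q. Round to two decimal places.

Arcadia's profit: π_A = (75 - Q)q_A - (9q_A + q_A²). Setting ∂π_A/∂q_A = 0: 66 - 4q_A - (q_R) = 0.
Rigel's first-order condition: 59 - 5q_R - (q_A) = 0.
So q_A = (66 - q_R)/4 and q_R = (59 - q_A)/5.
Substituting one into the other gives q_A = 271/19 and q_R = 170/19.
Total output Q = 271/19 + 170/19 = 441/19.

23.21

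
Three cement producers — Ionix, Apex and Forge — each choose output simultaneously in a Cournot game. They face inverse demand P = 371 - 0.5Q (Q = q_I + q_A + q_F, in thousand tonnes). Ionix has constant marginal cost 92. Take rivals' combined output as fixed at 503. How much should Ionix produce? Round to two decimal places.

With rivals' combined output fixed at 503, Ionix's profit is π_I = (371 - (1/2)·503 - (1/2)q_I)q_I - (92q_I) = (239/2 - (1/2)q_I)q_I - (92q_I).
∂π_I/∂q_I = 55/2 - q_I = 0, so q_I = 55/2.

27.50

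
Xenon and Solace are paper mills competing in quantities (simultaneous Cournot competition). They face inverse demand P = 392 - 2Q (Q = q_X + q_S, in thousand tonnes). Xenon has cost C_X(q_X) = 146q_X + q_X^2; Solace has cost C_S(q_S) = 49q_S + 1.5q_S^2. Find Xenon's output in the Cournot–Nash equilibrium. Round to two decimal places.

Xenon's profit: π_X = (392 - 2Q)q_X - (146q_X + q_X²). Setting ∂π_X/∂q_X = 0: 246 - 6q_X - 2(q_S) = 0.
Solace's profit: π_S = (392 - 2Q)q_S - (49q_S + (3/2)q_S²). Setting ∂π_S/∂q_S = 0: 343 - 7q_S - 2(q_X) = 0.
Best responses: q_X = (246 - 2q_S)/6, q_S = (343 - 2q_X)/7.
Substituting one into the other gives q_X = 518/19 and q_S = 783/19.

27.26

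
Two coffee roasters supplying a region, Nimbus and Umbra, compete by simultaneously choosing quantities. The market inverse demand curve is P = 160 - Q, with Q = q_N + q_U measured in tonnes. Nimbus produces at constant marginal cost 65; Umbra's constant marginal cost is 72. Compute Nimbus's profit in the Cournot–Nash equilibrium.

Nimbus's profit: π_N = (160 - Q)q_N - (65q_N). Setting ∂π_N/∂q_N = 0: 95 - 2q_N - (q_U) = 0.
Umbra's first-order condition: 88 - 2q_U - (q_N) = 0.
Best responses: q_N = (95 - q_U)/2, q_U = (88 - q_N)/2.
Substituting one into the other gives q_N = 34 and q_U = 27.
Price P = 160 - 61 = 99.
Nimbus's profit: (99 - 65)·34 = 1156.

1156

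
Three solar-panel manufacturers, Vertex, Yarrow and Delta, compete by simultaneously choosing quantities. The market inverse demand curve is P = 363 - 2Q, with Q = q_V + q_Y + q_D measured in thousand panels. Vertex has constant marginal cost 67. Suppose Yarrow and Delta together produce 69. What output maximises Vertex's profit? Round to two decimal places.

With rivals' combined output fixed at 69, Vertex's profit is π_V = (363 - 2·69 - 2q_V)q_V - (67q_V) = (225 - 2q_V)q_V - (67q_V).
∂π_V/∂q_V = 158 - 4q_V = 0, so q_V = 79/2.

39.50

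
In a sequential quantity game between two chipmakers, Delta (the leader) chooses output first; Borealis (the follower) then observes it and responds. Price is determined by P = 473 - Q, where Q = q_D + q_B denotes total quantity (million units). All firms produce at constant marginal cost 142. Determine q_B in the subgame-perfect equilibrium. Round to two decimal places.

82.75

Solve by backward induction. Given q_D, the follower Borealis maximises π_B = (473 - q_D - q_B)q_B - 142q_B.
Follower FOC: 331 - q_D - 2q_B = 0, so q_B(q_D) = (331 - q_D)/2.
The leader anticipates this reaction. Substituting into P = 473 - Q gives P = 615/2 - (1/2)q_D, so π_D = (615/2 - (1/2)q_D)q_D - 142q_D.
Maximising: ∂π_D/∂q_D = 331/2 - q_D = 0, giving q_D = 331/2.
Then q_B = (331 - 331/2)/2 = 331/4.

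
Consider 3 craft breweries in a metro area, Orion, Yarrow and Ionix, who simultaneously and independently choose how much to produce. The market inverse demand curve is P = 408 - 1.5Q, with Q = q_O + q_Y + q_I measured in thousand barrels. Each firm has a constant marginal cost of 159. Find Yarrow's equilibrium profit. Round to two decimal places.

2583.38

Each firm earns π_i = (408 - 1.5Q)q_i - 159q_i.
Setting ∂π_i/∂q_i = 0 with rivals' quantities fixed: 249 - 3q_i - (3/2)·Σ_{j≠i} q_j = 0.
With identical firms every q_j equals q_i, so Σ_{j≠i} q_j = 2q_i and 249 = 6q_i, giving q_i = 83/2.
Price P = 408 - (3/2)·(249/2) = 885/4.
Yarrow's profit: (885/4 - 159)·(83/2) = 2583.3750.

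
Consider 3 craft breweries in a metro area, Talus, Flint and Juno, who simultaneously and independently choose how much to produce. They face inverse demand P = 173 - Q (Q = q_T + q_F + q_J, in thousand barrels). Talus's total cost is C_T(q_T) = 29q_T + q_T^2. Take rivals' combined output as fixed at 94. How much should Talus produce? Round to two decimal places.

With rivals' combined output fixed at 94, Talus's profit is π_T = (173 - 94 - q_T)q_T - (29q_T + q_T²) = (79 - q_T)q_T - (29q_T + q_T²).
∂π_T/∂q_T = 50 - 4q_T = 0, so q_T = 25/2.

12.50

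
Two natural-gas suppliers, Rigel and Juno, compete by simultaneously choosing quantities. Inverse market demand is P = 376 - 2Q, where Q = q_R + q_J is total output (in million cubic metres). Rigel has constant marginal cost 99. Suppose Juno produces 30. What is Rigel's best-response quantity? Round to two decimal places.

With the rival's output fixed at 30, Rigel's profit is π_R = (376 - 2·30 - 2q_R)q_R - (99q_R) = (316 - 2q_R)q_R - (99q_R).
∂π_R/∂q_R = 217 - 4q_R = 0, so q_R = 217/4.

54.25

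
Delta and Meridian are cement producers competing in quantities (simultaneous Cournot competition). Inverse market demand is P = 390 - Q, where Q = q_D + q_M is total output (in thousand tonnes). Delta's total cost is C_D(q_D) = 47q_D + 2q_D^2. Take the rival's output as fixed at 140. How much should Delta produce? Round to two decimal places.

33.83

With the rival's output fixed at 140, Delta's profit is π_D = (390 - 140 - q_D)q_D - (47q_D + 2q_D²) = (250 - q_D)q_D - (47q_D + 2q_D²).
∂π_D/∂q_D = 203 - 6q_D = 0, so q_D = 203/6.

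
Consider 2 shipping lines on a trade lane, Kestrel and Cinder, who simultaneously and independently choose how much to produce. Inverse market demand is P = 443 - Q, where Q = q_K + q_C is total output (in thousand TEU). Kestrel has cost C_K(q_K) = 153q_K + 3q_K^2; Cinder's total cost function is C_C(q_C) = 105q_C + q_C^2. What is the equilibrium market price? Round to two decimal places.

338.61

Kestrel's profit: π_K = (443 - Q)q_K - (153q_K + 3q_K²). Setting ∂π_K/∂q_K = 0: 290 - 8q_K - (q_C) = 0.
Cinder's profit: π_C = (443 - Q)q_C - (105q_C + q_C²). Setting ∂π_C/∂q_C = 0: 338 - 4q_C - (q_K) = 0.
Best responses: q_K = (290 - q_C)/8, q_C = (338 - q_K)/4.
Solving the pair: q_K = 822/31, q_C = 77.8710.
Total output Q = 104.3871, so price P = 443 - 104.3871 = 338.6129.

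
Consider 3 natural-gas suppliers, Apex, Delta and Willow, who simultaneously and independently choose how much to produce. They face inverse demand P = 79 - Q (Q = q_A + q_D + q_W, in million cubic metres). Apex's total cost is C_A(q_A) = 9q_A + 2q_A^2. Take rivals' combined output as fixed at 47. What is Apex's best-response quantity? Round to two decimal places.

3.83

With rivals' combined output fixed at 47, Apex's profit is π_A = (79 - 47 - q_A)q_A - (9q_A + 2q_A²) = (32 - q_A)q_A - (9q_A + 2q_A²).
∂π_A/∂q_A = 23 - 6q_A = 0, so q_A = 23/6.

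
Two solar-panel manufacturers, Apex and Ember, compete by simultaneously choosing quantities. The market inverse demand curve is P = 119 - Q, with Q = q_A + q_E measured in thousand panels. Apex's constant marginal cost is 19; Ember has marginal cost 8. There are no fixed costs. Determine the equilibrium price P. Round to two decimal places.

Apex's profit: π_A = (119 - Q)q_A - (19q_A). Setting ∂π_A/∂q_A = 0: 100 - 2q_A - (q_E) = 0.
Ember's first-order condition: 111 - 2q_E - (q_A) = 0.
So q_A = (100 - q_E)/2 and q_E = (111 - q_A)/2.
Solving the pair: q_A = 89/3, q_E = 122/3.
Total output Q = 211/3, so price P = 119 - 211/3 = 146/3.

48.67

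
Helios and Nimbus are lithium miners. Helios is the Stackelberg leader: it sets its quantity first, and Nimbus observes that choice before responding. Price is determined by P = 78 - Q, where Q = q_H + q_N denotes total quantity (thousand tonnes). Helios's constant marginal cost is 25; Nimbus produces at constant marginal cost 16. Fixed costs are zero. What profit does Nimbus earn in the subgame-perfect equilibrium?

400

The follower Nimbus best-responds to any q_H: π_N = (78 - Q)q_N - 16q_N.
Setting the follower's marginal profit to zero, 62 - q_H - 2q_N = 0, i.e. q_N = (62 - q_H)/2.
The leader anticipates this reaction. Substituting into P = 78 - Q gives P = 47 - (1/2)q_H, so π_H = (47 - (1/2)q_H)q_H - 25q_H.
Leader FOC: 22 - q_H = 0, so q_H = 22.
Then q_N = (62 - 22)/2 = 20.
Price P = 78 - 42 = 36.
Nimbus's profit: (36 - 16)·20 = 400.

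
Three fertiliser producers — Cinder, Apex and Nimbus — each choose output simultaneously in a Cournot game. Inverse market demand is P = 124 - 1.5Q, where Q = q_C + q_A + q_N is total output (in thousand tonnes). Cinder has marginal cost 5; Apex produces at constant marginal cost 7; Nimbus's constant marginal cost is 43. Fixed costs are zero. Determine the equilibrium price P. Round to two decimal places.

Cinder's profit: π_C = (124 - 1.5Q)q_C - (5q_C). Setting ∂π_C/∂q_C = 0: 119 - 3q_C - (3/2)(q_A + q_N) = 0.
Apex's profit: π_A = (124 - 1.5Q)q_A - (7q_A). Setting ∂π_A/∂q_A = 0: 117 - 3q_A - (3/2)(q_C + q_N) = 0.
Nimbus's profit: π_N = (124 - 1.5Q)q_N - (43q_N). Setting ∂π_N/∂q_N = 0: 81 - 3q_N - (3/2)(q_C + q_A) = 0.
Adding the 3 conditions: 317 − 3Q − 3Q = 0, i.e. Q = 317/6.
Back-substituting: q_C = (119 − 317/4)/(3/2) = 53/2, q_A = (117 − 317/4)/(3/2) = 151/6, q_N = (81 − 317/4)/(3/2) = 7/6.
Total output Q = 317/6, so price P = 124 - (3/2)·(317/6) = 179/4.

44.75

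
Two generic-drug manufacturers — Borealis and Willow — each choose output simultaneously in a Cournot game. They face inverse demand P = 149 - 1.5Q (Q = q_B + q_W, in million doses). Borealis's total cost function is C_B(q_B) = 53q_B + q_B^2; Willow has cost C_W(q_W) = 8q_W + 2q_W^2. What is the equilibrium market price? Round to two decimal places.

102.21

Borealis's profit: π_B = (149 - 1.5Q)q_B - (53q_B + q_B²). Setting ∂π_B/∂q_B = 0: 96 - 5q_B - (3/2)(q_W) = 0.
Willow's profit: π_W = (149 - 1.5Q)q_W - (8q_W + 2q_W²). Setting ∂π_W/∂q_W = 0: 141 - 7q_W - (3/2)(q_B) = 0.
Best responses: q_B = (96 - (3/2)q_W)/5, q_W = (141 - (3/2)q_B)/7.
Solving the pair: q_B = 1842/131, q_W = 17.1298.
Total output Q = 31.1908, so price P = 149 - (3/2)·31.1908 = 102.2137.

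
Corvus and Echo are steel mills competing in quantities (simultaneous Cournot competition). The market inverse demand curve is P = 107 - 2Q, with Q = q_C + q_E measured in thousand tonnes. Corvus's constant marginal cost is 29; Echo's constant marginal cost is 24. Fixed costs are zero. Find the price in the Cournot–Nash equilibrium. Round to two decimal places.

Corvus's profit: π_C = (107 - 2Q)q_C - (29q_C). Setting ∂π_C/∂q_C = 0: 78 - 4q_C - 2(q_E) = 0.
Echo's profit: π_E = (107 - 2Q)q_E - (24q_E). Setting ∂π_E/∂q_E = 0: 83 - 4q_E - 2(q_C) = 0.
Rearranging gives the reaction functions q_C = (78 - 2q_E)/4 and q_E = (83 - 2q_C)/4.
Substituting one into the other gives q_C = 73/6 and q_E = 44/3.
Total output Q = 161/6, so price P = 107 - 2·(161/6) = 160/3.

53.33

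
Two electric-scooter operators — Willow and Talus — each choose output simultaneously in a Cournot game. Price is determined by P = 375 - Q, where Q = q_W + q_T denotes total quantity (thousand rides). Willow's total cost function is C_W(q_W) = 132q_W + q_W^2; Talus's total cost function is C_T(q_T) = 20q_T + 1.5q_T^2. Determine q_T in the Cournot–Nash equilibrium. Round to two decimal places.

Willow's profit: π_W = (375 - Q)q_W - (132q_W + q_W²). Setting ∂π_W/∂q_W = 0: 243 - 4q_W - (q_T) = 0.
Talus's first-order condition: 355 - 5q_T - (q_W) = 0.
Rearranging gives the reaction functions q_W = (243 - q_T)/4 and q_T = (355 - q_W)/5.
Substituting one into the other gives q_W = 860/19 and q_T = 1177/19.

61.95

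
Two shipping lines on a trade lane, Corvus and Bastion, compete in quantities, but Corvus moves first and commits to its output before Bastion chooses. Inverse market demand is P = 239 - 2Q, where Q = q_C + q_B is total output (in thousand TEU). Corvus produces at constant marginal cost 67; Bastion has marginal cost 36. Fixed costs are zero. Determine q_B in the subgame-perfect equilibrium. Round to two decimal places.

33.13

Solve by backward induction. Given q_C, the follower Bastion maximises π_B = (239 - 2q_C - 2q_B)q_B - 36q_B.
Follower FOC: 203 - 2q_C - 4q_B = 0, so q_B(q_C) = (203 - 2q_C)/4.
The leader anticipates this reaction. Substituting into P = 239 - 2Q gives P = 275/2 - q_C, so π_C = (275/2 - q_C)q_C - 67q_C.
Maximising: ∂π_C/∂q_C = 141/2 - 2q_C = 0, giving q_C = 141/4.
Then q_B = (203 - 2·(141/4))/4 = 265/8.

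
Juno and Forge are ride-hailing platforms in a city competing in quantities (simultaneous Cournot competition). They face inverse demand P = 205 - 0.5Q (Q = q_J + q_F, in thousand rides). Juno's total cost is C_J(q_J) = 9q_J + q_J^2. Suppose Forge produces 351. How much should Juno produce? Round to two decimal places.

With the rival's output fixed at 351, Juno's profit is π_J = (205 - (1/2)·351 - (1/2)q_J)q_J - (9q_J + q_J²) = (59/2 - (1/2)q_J)q_J - (9q_J + q_J²).
∂π_J/∂q_J = 41/2 - 3q_J = 0, so q_J = 41/6.

6.83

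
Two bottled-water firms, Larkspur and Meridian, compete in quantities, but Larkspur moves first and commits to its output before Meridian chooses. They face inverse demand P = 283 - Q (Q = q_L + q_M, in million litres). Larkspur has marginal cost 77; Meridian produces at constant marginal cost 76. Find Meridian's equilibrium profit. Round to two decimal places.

2730.06

The follower Meridian best-responds to any q_L: π_M = (283 - Q)q_M - 76q_M.
Follower FOC: 207 - q_L - 2q_M = 0, so q_M(q_L) = (207 - q_L)/2.
Larkspur substitutes q_M(q_L) into its own profit: π_L = q_L(283 - q_L - (207 - q_L)/2) - 77q_L = (359/2 - (1/2)q_L)q_L - 77q_L.
Maximising: ∂π_L/∂q_L = 205/2 - q_L = 0, giving q_L = 205/2.
Then q_M = (207 - 205/2)/2 = 209/4.
Price P = 283 - 619/4 = 513/4.
Meridian's profit: (513/4 - 76)·(209/4) = 2730.0625.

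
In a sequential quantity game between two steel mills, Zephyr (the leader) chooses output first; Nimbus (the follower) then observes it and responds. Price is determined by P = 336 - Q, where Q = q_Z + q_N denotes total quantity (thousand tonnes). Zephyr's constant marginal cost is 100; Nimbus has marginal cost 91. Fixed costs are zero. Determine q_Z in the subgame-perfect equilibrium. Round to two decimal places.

113.50

The follower Nimbus best-responds to any q_Z: π_N = (336 - Q)q_N - 91q_N.
∂π_N/∂q_N = 245 - q_Z - 2q_N = 0 gives the reaction function q_N = (245 - q_Z)/2.
The leader anticipates this reaction. Substituting into P = 336 - Q gives P = 427/2 - (1/2)q_Z, so π_Z = (427/2 - (1/2)q_Z)q_Z - 100q_Z.
Leader FOC: 227/2 - q_Z = 0, so q_Z = 227/2.
Then q_N = (245 - 227/2)/2 = 263/4.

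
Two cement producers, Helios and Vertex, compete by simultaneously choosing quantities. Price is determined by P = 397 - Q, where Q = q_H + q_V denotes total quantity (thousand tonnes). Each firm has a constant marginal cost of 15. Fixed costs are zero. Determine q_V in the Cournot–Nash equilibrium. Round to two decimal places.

127.33

Each firm earns π_i = (397 - Q)q_i - 15q_i.
Setting ∂π_i/∂q_i = 0 with rivals' quantities fixed: 382 - 2q_i - q_j = 0.
By symmetry each firm produces the same amount; substituting q_j = q_i yields q_i = 382/3.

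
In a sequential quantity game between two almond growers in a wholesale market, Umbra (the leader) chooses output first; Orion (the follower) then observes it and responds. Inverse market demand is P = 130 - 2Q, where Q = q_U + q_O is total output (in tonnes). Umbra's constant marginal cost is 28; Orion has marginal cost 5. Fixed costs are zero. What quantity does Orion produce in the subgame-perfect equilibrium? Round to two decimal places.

21.38

Solve by backward induction. Given q_U, the follower Orion maximises π_O = (130 - 2q_U - 2q_O)q_O - 5q_O.
∂π_O/∂q_O = 125 - 2q_U - 4q_O = 0 gives the reaction function q_O = (125 - 2q_U)/4.
Umbra substitutes q_O(q_U) into its own profit: π_U = q_U(130 - 2q_U - (125 - 2q_U)/2) - 28q_U = (135/2 - q_U)q_U - 28q_U.
Leader FOC: 79/2 - 2q_U = 0, so q_U = 79/4.
Then q_O = (125 - 2·(79/4))/4 = 171/8.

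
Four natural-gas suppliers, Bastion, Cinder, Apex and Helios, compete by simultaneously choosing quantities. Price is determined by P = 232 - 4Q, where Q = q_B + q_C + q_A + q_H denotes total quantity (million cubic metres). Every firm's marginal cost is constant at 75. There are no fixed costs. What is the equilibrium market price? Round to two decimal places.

Each firm earns π_i = (232 - 4Q)q_i - 75q_i.
Setting ∂π_i/∂q_i = 0 with rivals' quantities fixed: 157 - 8q_i - 4·Σ_{j≠i} q_j = 0.
By symmetry each firm produces the same amount; substituting Σ_{j≠i} q_j = 3q_i yields q_i = 157/20.
Total output Q = 157/5, so price P = 232 - 4·(157/5) = 532/5.

106.40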